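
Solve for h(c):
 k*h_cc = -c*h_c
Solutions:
 h(c) = C1 + C2*sqrt(k)*erf(sqrt(2)*c*sqrt(1/k)/2)


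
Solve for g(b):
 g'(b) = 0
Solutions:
 g(b) = C1


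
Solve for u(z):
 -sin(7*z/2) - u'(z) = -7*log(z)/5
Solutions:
 u(z) = C1 + 7*z*log(z)/5 - 7*z/5 + 2*cos(7*z/2)/7


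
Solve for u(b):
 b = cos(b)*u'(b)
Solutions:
 u(b) = C1 + Integral(b/cos(b), b)


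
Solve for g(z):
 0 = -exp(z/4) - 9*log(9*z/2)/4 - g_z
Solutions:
 g(z) = C1 - 9*z*log(z)/4 + 9*z*(-2*log(3) + log(2) + 1)/4 - 4*exp(z/4)


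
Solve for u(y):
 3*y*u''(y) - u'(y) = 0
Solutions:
 u(y) = C1 + C2*y^(4/3)


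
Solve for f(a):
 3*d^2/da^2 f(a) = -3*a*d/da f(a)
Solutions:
 f(a) = C1 + C2*erf(sqrt(2)*a/2)


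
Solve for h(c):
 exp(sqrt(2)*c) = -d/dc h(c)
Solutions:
 h(c) = C1 - sqrt(2)*exp(sqrt(2)*c)/2


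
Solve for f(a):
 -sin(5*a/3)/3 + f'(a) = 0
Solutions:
 f(a) = C1 - cos(5*a/3)/5


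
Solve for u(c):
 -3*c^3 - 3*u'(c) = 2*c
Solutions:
 u(c) = C1 - c^4/4 - c^2/3


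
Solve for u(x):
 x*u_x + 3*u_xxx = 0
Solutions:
 u(x) = C1 + Integral(C2*airyai(-3^(2/3)*x/3) + C3*airybi(-3^(2/3)*x/3), x)


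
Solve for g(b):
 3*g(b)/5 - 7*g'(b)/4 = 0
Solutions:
 g(b) = C1*exp(12*b/35)


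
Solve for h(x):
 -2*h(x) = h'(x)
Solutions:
 h(x) = C1*exp(-2*x)


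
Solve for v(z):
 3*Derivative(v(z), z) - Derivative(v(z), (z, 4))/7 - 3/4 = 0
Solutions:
 v(z) = C1 + C4*exp(21^(1/3)*z) + z/4 + (C2*sin(3^(5/6)*7^(1/3)*z/2) + C3*cos(3^(5/6)*7^(1/3)*z/2))*exp(-21^(1/3)*z/2)


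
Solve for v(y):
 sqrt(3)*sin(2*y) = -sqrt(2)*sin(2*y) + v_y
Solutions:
 v(y) = C1 - sqrt(3)*cos(2*y)/2 - sqrt(2)*cos(2*y)/2


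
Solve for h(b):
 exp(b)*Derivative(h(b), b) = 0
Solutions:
 h(b) = C1


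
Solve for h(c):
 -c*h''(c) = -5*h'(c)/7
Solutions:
 h(c) = C1 + C2*c^(12/7)


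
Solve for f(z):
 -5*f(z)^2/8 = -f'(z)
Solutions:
 f(z) = -8/(C1 + 5*z)


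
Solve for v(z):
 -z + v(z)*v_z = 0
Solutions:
 v(z) = -sqrt(C1 + z^2)
 v(z) = sqrt(C1 + z^2)


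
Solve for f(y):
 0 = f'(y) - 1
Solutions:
 f(y) = C1 + y


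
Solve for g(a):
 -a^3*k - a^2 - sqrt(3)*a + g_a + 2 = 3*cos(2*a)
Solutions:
 g(a) = C1 + a^4*k/4 + a^3/3 + sqrt(3)*a^2/2 - 2*a + 3*sin(2*a)/2


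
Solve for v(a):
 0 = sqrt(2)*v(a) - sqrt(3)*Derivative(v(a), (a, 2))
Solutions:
 v(a) = C1*exp(-2^(1/4)*3^(3/4)*a/3) + C2*exp(2^(1/4)*3^(3/4)*a/3)


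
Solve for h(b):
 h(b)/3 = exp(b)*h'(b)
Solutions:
 h(b) = C1*exp(-exp(-b)/3)


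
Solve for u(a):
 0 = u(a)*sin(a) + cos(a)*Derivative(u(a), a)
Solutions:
 u(a) = C1*cos(a)


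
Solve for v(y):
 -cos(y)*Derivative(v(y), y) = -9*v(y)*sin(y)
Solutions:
 v(y) = C1/cos(y)^9


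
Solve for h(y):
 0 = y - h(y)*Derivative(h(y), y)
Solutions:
 h(y) = -sqrt(C1 + y^2)
 h(y) = sqrt(C1 + y^2)


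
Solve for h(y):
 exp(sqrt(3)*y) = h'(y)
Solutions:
 h(y) = C1 + sqrt(3)*exp(sqrt(3)*y)/3


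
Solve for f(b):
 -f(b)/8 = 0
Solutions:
 f(b) = 0


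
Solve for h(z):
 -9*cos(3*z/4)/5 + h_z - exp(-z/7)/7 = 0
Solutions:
 h(z) = C1 + 12*sin(3*z/4)/5 - 1/exp(z)^(1/7)


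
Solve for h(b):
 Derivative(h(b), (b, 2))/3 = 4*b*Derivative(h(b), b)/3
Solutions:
 h(b) = C1 + C2*erfi(sqrt(2)*b)


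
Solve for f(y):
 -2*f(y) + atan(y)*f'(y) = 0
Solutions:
 f(y) = C1*exp(2*Integral(1/atan(y), y))


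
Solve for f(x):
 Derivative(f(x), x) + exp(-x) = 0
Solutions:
 f(x) = C1 + exp(-x)


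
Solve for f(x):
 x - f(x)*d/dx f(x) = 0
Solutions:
 f(x) = -sqrt(C1 + x^2)
 f(x) = sqrt(C1 + x^2)


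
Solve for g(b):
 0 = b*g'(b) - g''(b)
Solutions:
 g(b) = C1 + C2*erfi(sqrt(2)*b/2)


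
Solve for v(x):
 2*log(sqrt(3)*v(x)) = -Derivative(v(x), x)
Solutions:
 Integral(1/(2*log(_y) + log(3)), (_y, v(x))) = C1 - x


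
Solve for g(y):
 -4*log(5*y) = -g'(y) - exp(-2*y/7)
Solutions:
 g(y) = C1 + 4*y*log(y) + 4*y*(-1 + log(5)) + 7*exp(-2*y/7)/2


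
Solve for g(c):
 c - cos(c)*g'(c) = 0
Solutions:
 g(c) = C1 + Integral(c/cos(c), c)


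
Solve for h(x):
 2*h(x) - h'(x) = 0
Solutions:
 h(x) = C1*exp(2*x)


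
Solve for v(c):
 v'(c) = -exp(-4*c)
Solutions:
 v(c) = C1 + exp(-4*c)/4


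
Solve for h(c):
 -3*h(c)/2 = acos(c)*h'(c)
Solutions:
 h(c) = C1*exp(-3*Integral(1/acos(c), c)/2)


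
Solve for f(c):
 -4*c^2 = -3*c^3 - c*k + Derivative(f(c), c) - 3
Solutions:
 f(c) = C1 + 3*c^4/4 - 4*c^3/3 + c^2*k/2 + 3*c


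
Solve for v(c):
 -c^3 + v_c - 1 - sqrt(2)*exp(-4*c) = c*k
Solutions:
 v(c) = C1 + c^4/4 + c^2*k/2 + c - sqrt(2)*exp(-4*c)/4


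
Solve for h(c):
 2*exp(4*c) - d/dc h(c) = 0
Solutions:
 h(c) = C1 + exp(4*c)/2


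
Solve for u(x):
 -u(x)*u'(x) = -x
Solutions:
 u(x) = -sqrt(C1 + x^2)
 u(x) = sqrt(C1 + x^2)


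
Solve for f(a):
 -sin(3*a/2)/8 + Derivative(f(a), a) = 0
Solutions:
 f(a) = C1 - cos(3*a/2)/12


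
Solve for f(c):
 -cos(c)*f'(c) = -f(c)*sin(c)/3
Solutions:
 f(c) = C1/cos(c)^(1/3)


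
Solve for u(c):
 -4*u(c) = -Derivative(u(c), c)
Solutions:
 u(c) = C1*exp(4*c)


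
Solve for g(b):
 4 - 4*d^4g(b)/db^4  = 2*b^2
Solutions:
 g(b) = C1 + C2*b + C3*b^2 + C4*b^3 - b^6/720 + b^4/24


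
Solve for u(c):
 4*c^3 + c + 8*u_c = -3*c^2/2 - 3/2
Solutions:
 u(c) = C1 - c^4/8 - c^3/16 - c^2/16 - 3*c/16


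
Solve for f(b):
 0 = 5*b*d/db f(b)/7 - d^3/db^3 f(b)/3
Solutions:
 f(b) = C1 + Integral(C2*airyai(15^(1/3)*7^(2/3)*b/7) + C3*airybi(15^(1/3)*7^(2/3)*b/7), b)


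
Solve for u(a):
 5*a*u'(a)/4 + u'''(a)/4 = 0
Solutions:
 u(a) = C1 + Integral(C2*airyai(-5^(1/3)*a) + C3*airybi(-5^(1/3)*a), a)


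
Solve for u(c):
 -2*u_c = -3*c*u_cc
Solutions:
 u(c) = C1 + C2*c^(5/3)


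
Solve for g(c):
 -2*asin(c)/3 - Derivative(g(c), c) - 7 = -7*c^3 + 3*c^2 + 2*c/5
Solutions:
 g(c) = C1 + 7*c^4/4 - c^3 - c^2/5 - 2*c*asin(c)/3 - 7*c - 2*sqrt(1 - c^2)/3


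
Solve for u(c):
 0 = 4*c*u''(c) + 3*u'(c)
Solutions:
 u(c) = C1 + C2*c^(1/4)


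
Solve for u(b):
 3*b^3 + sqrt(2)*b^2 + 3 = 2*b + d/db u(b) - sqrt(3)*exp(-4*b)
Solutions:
 u(b) = C1 + 3*b^4/4 + sqrt(2)*b^3/3 - b^2 + 3*b - sqrt(3)*exp(-4*b)/4


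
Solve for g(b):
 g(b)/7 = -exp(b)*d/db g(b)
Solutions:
 g(b) = C1*exp(exp(-b)/7)


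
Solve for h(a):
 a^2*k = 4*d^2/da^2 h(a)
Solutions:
 h(a) = C1 + C2*a + a^4*k/48


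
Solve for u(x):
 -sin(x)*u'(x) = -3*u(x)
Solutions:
 u(x) = C1*(cos(x) - 1)^(3/2)/(cos(x) + 1)^(3/2)


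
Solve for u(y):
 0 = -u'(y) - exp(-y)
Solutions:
 u(y) = C1 + exp(-y)


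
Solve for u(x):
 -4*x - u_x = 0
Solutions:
 u(x) = C1 - 2*x^2


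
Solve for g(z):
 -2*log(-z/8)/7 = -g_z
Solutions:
 g(z) = C1 + 2*z*log(-z)/7 + 2*z*(-3*log(2) - 1)/7


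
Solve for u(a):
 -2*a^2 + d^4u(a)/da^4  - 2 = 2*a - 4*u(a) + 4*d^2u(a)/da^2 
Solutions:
 u(a) = a^2/2 + a/2 + (C1 + C2*a)*exp(-sqrt(2)*a) + (C3 + C4*a)*exp(sqrt(2)*a) + 3/2


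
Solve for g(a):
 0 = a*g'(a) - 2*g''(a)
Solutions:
 g(a) = C1 + C2*erfi(a/2)


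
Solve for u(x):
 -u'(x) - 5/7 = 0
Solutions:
 u(x) = C1 - 5*x/7


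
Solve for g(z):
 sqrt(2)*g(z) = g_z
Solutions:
 g(z) = C1*exp(sqrt(2)*z)


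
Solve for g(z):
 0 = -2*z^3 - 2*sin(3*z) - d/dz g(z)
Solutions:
 g(z) = C1 - z^4/2 + 2*cos(3*z)/3


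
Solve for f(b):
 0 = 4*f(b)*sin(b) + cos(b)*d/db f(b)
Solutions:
 f(b) = C1*cos(b)^4


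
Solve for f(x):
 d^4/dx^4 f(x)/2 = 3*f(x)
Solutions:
 f(x) = C1*exp(-6^(1/4)*x) + C2*exp(6^(1/4)*x) + C3*sin(6^(1/4)*x) + C4*cos(6^(1/4)*x)


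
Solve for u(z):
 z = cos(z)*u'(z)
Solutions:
 u(z) = C1 + Integral(z/cos(z), z)


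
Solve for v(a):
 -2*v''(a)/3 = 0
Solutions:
 v(a) = C1 + C2*a


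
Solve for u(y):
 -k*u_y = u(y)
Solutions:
 u(y) = C1*exp(-y/k)


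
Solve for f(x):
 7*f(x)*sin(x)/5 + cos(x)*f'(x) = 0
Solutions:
 f(x) = C1*cos(x)^(7/5)


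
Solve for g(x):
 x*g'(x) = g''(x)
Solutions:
 g(x) = C1 + C2*erfi(sqrt(2)*x/2)


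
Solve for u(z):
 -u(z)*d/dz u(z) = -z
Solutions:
 u(z) = -sqrt(C1 + z^2)
 u(z) = sqrt(C1 + z^2)


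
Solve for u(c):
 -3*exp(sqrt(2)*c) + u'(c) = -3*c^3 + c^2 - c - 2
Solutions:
 u(c) = C1 - 3*c^4/4 + c^3/3 - c^2/2 - 2*c + 3*sqrt(2)*exp(sqrt(2)*c)/2


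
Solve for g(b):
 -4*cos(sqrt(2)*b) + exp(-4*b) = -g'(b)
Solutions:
 g(b) = C1 + 2*sqrt(2)*sin(sqrt(2)*b) + exp(-4*b)/4


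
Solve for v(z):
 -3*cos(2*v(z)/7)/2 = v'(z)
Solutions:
 3*z/2 - 7*log(sin(2*v(z)/7) - 1)/4 + 7*log(sin(2*v(z)/7) + 1)/4 = C1


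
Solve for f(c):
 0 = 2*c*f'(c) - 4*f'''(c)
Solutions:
 f(c) = C1 + Integral(C2*airyai(2^(2/3)*c/2) + C3*airybi(2^(2/3)*c/2), c)


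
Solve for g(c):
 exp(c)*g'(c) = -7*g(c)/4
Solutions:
 g(c) = C1*exp(7*exp(-c)/4)


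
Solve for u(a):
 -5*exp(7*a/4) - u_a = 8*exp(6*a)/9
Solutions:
 u(a) = C1 - 20*exp(7*a/4)/7 - 4*exp(6*a)/27


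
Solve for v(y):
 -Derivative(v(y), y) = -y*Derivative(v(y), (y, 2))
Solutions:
 v(y) = C1 + C2*y^2


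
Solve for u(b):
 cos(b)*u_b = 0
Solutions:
 u(b) = C1


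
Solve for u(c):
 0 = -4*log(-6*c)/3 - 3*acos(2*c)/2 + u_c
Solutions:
 u(c) = C1 + 4*c*log(-c)/3 + 3*c*acos(2*c)/2 - 4*c/3 + 4*c*log(6)/3 - 3*sqrt(1 - 4*c^2)/4


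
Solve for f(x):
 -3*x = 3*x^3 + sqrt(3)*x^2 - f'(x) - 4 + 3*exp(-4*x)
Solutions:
 f(x) = C1 + 3*x^4/4 + sqrt(3)*x^3/3 + 3*x^2/2 - 4*x - 3*exp(-4*x)/4


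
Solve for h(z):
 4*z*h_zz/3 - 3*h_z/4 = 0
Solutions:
 h(z) = C1 + C2*z^(25/16)


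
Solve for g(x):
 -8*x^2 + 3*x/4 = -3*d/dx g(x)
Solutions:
 g(x) = C1 + 8*x^3/9 - x^2/8


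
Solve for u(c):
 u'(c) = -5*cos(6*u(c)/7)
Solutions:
 5*c - 7*log(sin(6*u(c)/7) - 1)/12 + 7*log(sin(6*u(c)/7) + 1)/12 = C1


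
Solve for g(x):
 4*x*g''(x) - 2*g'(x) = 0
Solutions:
 g(x) = C1 + C2*x^(3/2)


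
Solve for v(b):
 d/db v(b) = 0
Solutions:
 v(b) = C1


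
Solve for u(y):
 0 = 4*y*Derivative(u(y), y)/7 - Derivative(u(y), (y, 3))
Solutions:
 u(y) = C1 + Integral(C2*airyai(14^(2/3)*y/7) + C3*airybi(14^(2/3)*y/7), y)


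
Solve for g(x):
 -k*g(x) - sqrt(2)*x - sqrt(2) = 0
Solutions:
 g(x) = sqrt(2)*(-x - 1)/k


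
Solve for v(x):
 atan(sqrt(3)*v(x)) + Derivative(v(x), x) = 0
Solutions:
 Integral(1/atan(sqrt(3)*_y), (_y, v(x))) = C1 - x


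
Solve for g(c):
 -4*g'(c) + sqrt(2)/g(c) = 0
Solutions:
 g(c) = -sqrt(C1 + 2*sqrt(2)*c)/2
 g(c) = sqrt(C1 + 2*sqrt(2)*c)/2


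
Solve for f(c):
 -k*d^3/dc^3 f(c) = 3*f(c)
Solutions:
 f(c) = C1*exp(3^(1/3)*c*(-1/k)^(1/3)) + C2*exp(c*(-1/k)^(1/3)*(-3^(1/3) + 3^(5/6)*I)/2) + C3*exp(-c*(-1/k)^(1/3)*(3^(1/3) + 3^(5/6)*I)/2)


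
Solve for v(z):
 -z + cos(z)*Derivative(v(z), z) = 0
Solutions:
 v(z) = C1 + Integral(z/cos(z), z)


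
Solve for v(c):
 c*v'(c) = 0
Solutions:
 v(c) = C1


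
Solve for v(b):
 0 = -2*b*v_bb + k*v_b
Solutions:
 v(b) = C1 + b^(re(k)/2 + 1)*(C2*sin(log(b)*Abs(im(k))/2) + C3*cos(log(b)*im(k)/2))


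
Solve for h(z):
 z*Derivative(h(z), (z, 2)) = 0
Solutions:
 h(z) = C1 + C2*z


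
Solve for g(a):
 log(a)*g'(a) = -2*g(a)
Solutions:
 g(a) = C1*exp(-2*li(a))


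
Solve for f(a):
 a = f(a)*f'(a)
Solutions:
 f(a) = -sqrt(C1 + a^2)
 f(a) = sqrt(C1 + a^2)


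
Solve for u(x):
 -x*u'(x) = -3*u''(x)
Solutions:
 u(x) = C1 + C2*erfi(sqrt(6)*x/6)


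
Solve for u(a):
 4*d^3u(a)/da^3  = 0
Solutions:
 u(a) = C1 + C2*a + C3*a^2


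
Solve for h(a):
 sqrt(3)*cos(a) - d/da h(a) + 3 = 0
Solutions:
 h(a) = C1 + 3*a + sqrt(3)*sin(a)


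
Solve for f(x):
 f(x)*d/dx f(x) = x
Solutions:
 f(x) = -sqrt(C1 + x^2)
 f(x) = sqrt(C1 + x^2)


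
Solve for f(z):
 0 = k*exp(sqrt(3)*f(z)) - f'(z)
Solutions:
 f(z) = sqrt(3)*(2*log(-1/(C1 + k*z)) - log(3))/6


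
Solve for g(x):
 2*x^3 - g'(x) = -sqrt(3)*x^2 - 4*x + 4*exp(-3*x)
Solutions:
 g(x) = C1 + x^4/2 + sqrt(3)*x^3/3 + 2*x^2 + 4*exp(-3*x)/3


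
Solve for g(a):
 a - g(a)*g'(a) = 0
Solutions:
 g(a) = -sqrt(C1 + a^2)
 g(a) = sqrt(C1 + a^2)


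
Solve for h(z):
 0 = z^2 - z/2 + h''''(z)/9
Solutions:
 h(z) = C1 + C2*z + C3*z^2 + C4*z^3 - z^6/40 + 3*z^5/80


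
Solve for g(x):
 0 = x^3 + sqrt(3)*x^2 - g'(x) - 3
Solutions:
 g(x) = C1 + x^4/4 + sqrt(3)*x^3/3 - 3*x


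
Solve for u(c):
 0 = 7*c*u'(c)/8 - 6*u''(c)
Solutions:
 u(c) = C1 + C2*erfi(sqrt(42)*c/24)


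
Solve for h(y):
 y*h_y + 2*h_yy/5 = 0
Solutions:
 h(y) = C1 + C2*erf(sqrt(5)*y/2)


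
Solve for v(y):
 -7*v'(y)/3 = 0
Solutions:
 v(y) = C1


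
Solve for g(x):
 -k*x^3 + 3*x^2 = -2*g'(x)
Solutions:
 g(x) = C1 + k*x^4/8 - x^3/2


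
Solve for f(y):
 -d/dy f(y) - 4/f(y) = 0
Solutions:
 f(y) = -sqrt(C1 - 8*y)
 f(y) = sqrt(C1 - 8*y)


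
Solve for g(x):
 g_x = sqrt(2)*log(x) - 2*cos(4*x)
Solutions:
 g(x) = C1 + sqrt(2)*x*(log(x) - 1) - sin(4*x)/2


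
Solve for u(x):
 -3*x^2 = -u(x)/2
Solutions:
 u(x) = 6*x^2


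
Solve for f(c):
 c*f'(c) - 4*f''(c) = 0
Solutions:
 f(c) = C1 + C2*erfi(sqrt(2)*c/4)


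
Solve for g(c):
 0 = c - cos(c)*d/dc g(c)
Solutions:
 g(c) = C1 + Integral(c/cos(c), c)


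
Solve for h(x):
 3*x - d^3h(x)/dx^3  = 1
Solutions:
 h(x) = C1 + C2*x + C3*x^2 + x^4/8 - x^3/6


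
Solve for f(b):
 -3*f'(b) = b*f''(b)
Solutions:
 f(b) = C1 + C2/b^2


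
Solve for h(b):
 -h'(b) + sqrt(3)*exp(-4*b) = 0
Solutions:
 h(b) = C1 - sqrt(3)*exp(-4*b)/4


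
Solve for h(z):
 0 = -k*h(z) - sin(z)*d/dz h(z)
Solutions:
 h(z) = C1*exp(k*(-log(cos(z) - 1) + log(cos(z) + 1))/2)


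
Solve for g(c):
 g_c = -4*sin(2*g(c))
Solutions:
 g(c) = pi - acos((-C1 - exp(16*c))/(C1 - exp(16*c)))/2
 g(c) = acos((-C1 - exp(16*c))/(C1 - exp(16*c)))/2


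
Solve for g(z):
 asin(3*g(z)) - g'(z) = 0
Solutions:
 Integral(1/asin(3*_y), (_y, g(z))) = C1 + z


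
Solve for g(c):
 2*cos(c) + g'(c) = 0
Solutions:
 g(c) = C1 - 2*sin(c)


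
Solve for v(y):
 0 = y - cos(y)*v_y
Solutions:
 v(y) = C1 + Integral(y/cos(y), y)


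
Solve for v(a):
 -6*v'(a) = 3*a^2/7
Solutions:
 v(a) = C1 - a^3/42


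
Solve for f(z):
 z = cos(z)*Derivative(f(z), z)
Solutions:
 f(z) = C1 + Integral(z/cos(z), z)


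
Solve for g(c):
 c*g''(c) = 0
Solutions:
 g(c) = C1 + C2*c


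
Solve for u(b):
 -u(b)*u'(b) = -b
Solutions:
 u(b) = -sqrt(C1 + b^2)
 u(b) = sqrt(C1 + b^2)


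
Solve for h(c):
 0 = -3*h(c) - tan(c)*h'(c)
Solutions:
 h(c) = C1/sin(c)^3


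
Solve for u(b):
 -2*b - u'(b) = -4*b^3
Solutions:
 u(b) = C1 + b^4 - b^2


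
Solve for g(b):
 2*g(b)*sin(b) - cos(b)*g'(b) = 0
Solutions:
 g(b) = C1/cos(b)^2


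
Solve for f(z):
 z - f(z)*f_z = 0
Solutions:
 f(z) = -sqrt(C1 + z^2)
 f(z) = sqrt(C1 + z^2)


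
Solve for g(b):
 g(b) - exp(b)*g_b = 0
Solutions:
 g(b) = C1*exp(-exp(-b))


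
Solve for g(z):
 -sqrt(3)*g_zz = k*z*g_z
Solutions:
 g(z) = Piecewise((-sqrt(2)*3^(1/4)*sqrt(pi)*C1*erf(sqrt(2)*3^(3/4)*sqrt(k)*z/6)/(2*sqrt(k)) - C2, (k > 0) | (k < 0)), (-C1*z - C2, True))


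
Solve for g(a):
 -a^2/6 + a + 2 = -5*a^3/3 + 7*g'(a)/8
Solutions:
 g(a) = C1 + 10*a^4/21 - 4*a^3/63 + 4*a^2/7 + 16*a/7


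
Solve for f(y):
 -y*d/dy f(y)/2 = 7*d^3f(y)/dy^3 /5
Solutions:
 f(y) = C1 + Integral(C2*airyai(-14^(2/3)*5^(1/3)*y/14) + C3*airybi(-14^(2/3)*5^(1/3)*y/14), y)


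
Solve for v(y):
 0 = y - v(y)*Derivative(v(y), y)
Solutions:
 v(y) = -sqrt(C1 + y^2)
 v(y) = sqrt(C1 + y^2)


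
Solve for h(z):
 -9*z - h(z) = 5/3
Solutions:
 h(z) = -9*z - 5/3


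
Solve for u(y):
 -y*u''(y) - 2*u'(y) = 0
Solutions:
 u(y) = C1 + C2/y


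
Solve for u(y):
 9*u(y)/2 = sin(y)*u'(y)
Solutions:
 u(y) = C1*(cos(y) - 1)^(1/4)*(cos(y)^2 - 2*cos(y) + 1)/((cos(y) + 1)^(1/4)*(cos(y)^2 + 2*cos(y) + 1))


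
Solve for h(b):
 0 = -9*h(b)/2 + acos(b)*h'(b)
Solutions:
 h(b) = C1*exp(9*Integral(1/acos(b), b)/2)


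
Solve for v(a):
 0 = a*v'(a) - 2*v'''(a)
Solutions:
 v(a) = C1 + Integral(C2*airyai(2^(2/3)*a/2) + C3*airybi(2^(2/3)*a/2), a)


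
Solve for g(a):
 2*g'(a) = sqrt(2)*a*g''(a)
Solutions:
 g(a) = C1 + C2*a^(1 + sqrt(2))


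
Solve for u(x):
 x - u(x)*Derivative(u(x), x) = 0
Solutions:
 u(x) = -sqrt(C1 + x^2)
 u(x) = sqrt(C1 + x^2)


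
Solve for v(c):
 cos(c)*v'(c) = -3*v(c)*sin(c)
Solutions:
 v(c) = C1*cos(c)^3


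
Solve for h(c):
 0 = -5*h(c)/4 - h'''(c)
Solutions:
 h(c) = C3*exp(-10^(1/3)*c/2) + (C1*sin(10^(1/3)*sqrt(3)*c/4) + C2*cos(10^(1/3)*sqrt(3)*c/4))*exp(10^(1/3)*c/4)


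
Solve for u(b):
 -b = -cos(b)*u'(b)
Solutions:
 u(b) = C1 + Integral(b/cos(b), b)


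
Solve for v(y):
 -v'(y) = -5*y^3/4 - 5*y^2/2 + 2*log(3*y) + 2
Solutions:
 v(y) = C1 + 5*y^4/16 + 5*y^3/6 - 2*y*log(y) - 2*y*log(3)


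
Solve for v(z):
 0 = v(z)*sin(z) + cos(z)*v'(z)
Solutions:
 v(z) = C1*cos(z)


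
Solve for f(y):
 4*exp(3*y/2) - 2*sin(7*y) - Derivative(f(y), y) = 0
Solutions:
 f(y) = C1 + 8*exp(3*y/2)/3 + 2*cos(7*y)/7


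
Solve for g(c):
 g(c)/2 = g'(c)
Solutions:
 g(c) = C1*exp(c/2)


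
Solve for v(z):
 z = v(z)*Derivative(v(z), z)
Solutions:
 v(z) = -sqrt(C1 + z^2)
 v(z) = sqrt(C1 + z^2)


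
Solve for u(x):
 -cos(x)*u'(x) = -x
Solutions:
 u(x) = C1 + Integral(x/cos(x), x)


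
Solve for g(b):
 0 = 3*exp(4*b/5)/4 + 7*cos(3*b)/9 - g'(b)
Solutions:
 g(b) = C1 + 15*exp(4*b/5)/16 + 7*sin(3*b)/27


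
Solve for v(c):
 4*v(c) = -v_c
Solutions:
 v(c) = C1*exp(-4*c)


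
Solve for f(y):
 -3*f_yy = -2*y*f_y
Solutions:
 f(y) = C1 + C2*erfi(sqrt(3)*y/3)


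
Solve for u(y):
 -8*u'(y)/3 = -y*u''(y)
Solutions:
 u(y) = C1 + C2*y^(11/3)


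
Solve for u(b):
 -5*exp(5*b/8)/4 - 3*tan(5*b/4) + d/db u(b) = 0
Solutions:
 u(b) = C1 + 2*exp(5*b/8) - 12*log(cos(5*b/4))/5


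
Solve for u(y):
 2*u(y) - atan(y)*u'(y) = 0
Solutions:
 u(y) = C1*exp(2*Integral(1/atan(y), y))


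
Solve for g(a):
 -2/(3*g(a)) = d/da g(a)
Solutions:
 g(a) = -sqrt(C1 - 12*a)/3
 g(a) = sqrt(C1 - 12*a)/3


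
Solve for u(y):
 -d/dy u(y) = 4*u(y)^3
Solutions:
 u(y) = -sqrt(2)*sqrt(-1/(C1 - 4*y))/2
 u(y) = sqrt(2)*sqrt(-1/(C1 - 4*y))/2


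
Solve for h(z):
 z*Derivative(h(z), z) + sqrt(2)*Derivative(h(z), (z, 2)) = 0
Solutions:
 h(z) = C1 + C2*erf(2^(1/4)*z/2)


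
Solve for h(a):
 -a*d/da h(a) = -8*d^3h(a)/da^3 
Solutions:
 h(a) = C1 + Integral(C2*airyai(a/2) + C3*airybi(a/2), a)


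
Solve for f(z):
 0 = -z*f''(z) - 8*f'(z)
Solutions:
 f(z) = C1 + C2/z^7


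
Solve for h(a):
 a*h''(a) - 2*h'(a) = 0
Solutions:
 h(a) = C1 + C2*a^3


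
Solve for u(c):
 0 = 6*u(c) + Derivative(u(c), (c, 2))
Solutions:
 u(c) = C1*sin(sqrt(6)*c) + C2*cos(sqrt(6)*c)


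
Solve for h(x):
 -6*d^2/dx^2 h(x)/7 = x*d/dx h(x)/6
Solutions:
 h(x) = C1 + C2*erf(sqrt(14)*x/12)


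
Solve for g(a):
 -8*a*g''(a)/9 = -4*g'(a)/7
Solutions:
 g(a) = C1 + C2*a^(23/14)


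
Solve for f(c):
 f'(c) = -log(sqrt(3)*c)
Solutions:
 f(c) = C1 - c*log(c) - c*log(3)/2 + c


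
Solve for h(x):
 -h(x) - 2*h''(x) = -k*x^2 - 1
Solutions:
 h(x) = C1*sin(sqrt(2)*x/2) + C2*cos(sqrt(2)*x/2) + k*x^2 - 4*k + 1


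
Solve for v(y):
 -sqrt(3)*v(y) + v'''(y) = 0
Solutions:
 v(y) = C3*exp(3^(1/6)*y) + (C1*sin(3^(2/3)*y/2) + C2*cos(3^(2/3)*y/2))*exp(-3^(1/6)*y/2)


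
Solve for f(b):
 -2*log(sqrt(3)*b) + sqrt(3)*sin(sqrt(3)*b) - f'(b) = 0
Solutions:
 f(b) = C1 - 2*b*log(b) - b*log(3) + 2*b - cos(sqrt(3)*b)


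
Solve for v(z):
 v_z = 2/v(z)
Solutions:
 v(z) = -sqrt(C1 + 4*z)
 v(z) = sqrt(C1 + 4*z)


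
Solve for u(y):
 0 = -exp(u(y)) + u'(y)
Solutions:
 u(y) = log(-1/(C1 + y))


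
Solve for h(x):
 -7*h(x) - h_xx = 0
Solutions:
 h(x) = C1*sin(sqrt(7)*x) + C2*cos(sqrt(7)*x)


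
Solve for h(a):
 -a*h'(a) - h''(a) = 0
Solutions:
 h(a) = C1 + C2*erf(sqrt(2)*a/2)


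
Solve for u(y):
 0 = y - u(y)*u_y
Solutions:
 u(y) = -sqrt(C1 + y^2)
 u(y) = sqrt(C1 + y^2)


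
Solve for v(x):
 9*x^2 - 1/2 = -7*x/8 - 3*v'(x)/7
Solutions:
 v(x) = C1 - 7*x^3 - 49*x^2/48 + 7*x/6


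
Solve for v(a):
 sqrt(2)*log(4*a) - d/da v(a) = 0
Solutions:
 v(a) = C1 + sqrt(2)*a*log(a) - sqrt(2)*a + 2*sqrt(2)*a*log(2)


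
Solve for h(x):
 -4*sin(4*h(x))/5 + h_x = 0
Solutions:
 -4*x/5 + log(cos(4*h(x)) - 1)/8 - log(cos(4*h(x)) + 1)/8 = C1


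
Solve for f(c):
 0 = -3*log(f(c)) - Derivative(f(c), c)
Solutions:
 li(f(c)) = C1 - 3*c


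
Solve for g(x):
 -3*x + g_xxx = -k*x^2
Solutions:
 g(x) = C1 + C2*x + C3*x^2 - k*x^5/60 + x^4/8


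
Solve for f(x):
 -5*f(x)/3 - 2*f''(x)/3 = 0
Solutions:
 f(x) = C1*sin(sqrt(10)*x/2) + C2*cos(sqrt(10)*x/2)


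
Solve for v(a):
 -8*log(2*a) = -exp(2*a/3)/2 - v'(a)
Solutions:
 v(a) = C1 + 8*a*log(a) + 8*a*(-1 + log(2)) - 3*exp(2*a/3)/4


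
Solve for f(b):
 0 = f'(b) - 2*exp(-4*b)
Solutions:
 f(b) = C1 - exp(-4*b)/2


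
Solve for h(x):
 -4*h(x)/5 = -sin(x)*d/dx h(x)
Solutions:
 h(x) = C1*(cos(x) - 1)^(2/5)/(cos(x) + 1)^(2/5)


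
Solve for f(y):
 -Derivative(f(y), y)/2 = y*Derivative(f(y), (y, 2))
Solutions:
 f(y) = C1 + C2*sqrt(y)


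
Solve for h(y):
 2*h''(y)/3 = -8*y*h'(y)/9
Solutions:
 h(y) = C1 + C2*erf(sqrt(6)*y/3)


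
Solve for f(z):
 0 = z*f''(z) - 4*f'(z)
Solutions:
 f(z) = C1 + C2*z^5


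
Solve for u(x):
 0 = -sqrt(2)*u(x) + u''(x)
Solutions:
 u(x) = C1*exp(-2^(1/4)*x) + C2*exp(2^(1/4)*x)


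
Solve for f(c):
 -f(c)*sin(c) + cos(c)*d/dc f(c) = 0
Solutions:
 f(c) = C1/cos(c)


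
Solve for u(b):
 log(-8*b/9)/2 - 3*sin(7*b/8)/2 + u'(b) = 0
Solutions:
 u(b) = C1 - b*log(-b)/2 - 3*b*log(2)/2 + b/2 + b*log(3) - 12*cos(7*b/8)/7


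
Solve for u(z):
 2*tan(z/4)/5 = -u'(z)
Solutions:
 u(z) = C1 + 8*log(cos(z/4))/5


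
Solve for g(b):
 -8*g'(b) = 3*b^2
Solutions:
 g(b) = C1 - b^3/8


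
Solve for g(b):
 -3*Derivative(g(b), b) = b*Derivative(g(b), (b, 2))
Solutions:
 g(b) = C1 + C2/b^2


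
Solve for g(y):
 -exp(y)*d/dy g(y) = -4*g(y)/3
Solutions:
 g(y) = C1*exp(-4*exp(-y)/3)


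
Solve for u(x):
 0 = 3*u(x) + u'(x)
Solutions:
 u(x) = C1*exp(-3*x)


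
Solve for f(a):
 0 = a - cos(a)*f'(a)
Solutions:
 f(a) = C1 + Integral(a/cos(a), a)


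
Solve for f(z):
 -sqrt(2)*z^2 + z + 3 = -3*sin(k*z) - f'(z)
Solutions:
 f(z) = C1 + sqrt(2)*z^3/3 - z^2/2 - 3*z + 3*cos(k*z)/k


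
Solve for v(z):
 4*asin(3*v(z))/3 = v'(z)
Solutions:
 Integral(1/asin(3*_y), (_y, v(z))) = C1 + 4*z/3


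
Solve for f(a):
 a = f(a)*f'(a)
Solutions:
 f(a) = -sqrt(C1 + a^2)
 f(a) = sqrt(C1 + a^2)


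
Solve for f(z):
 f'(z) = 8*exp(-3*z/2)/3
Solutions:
 f(z) = C1 - 16*exp(-3*z/2)/9


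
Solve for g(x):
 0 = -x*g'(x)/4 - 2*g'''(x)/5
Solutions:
 g(x) = C1 + Integral(C2*airyai(-5^(1/3)*x/2) + C3*airybi(-5^(1/3)*x/2), x)


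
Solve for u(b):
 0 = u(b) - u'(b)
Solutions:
 u(b) = C1*exp(b)


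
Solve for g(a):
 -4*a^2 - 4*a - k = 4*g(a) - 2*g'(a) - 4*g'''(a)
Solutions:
 g(a) = C1*exp(6^(1/3)*a*(-(18 + sqrt(330))^(1/3) + 6^(1/3)/(18 + sqrt(330))^(1/3))/12)*sin(2^(1/3)*3^(1/6)*a*(3*2^(1/3)/(18 + sqrt(330))^(1/3) + 3^(2/3)*(18 + sqrt(330))^(1/3))/12) + C2*exp(6^(1/3)*a*(-(18 + sqrt(330))^(1/3) + 6^(1/3)/(18 + sqrt(330))^(1/3))/12)*cos(2^(1/3)*3^(1/6)*a*(3*2^(1/3)/(18 + sqrt(330))^(1/3) + 3^(2/3)*(18 + sqrt(330))^(1/3))/12) + C3*exp(-6^(1/3)*a*(-(18 + sqrt(330))^(1/3) + 6^(1/3)/(18 + sqrt(330))^(1/3))/6) - a^2 - 2*a - k/4 - 1


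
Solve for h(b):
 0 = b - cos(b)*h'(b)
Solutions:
 h(b) = C1 + Integral(b/cos(b), b)


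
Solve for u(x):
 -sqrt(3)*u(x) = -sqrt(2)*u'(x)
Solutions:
 u(x) = C1*exp(sqrt(6)*x/2)


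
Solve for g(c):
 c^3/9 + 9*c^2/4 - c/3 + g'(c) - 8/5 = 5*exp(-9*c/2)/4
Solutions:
 g(c) = C1 - c^4/36 - 3*c^3/4 + c^2/6 + 8*c/5 - 5*exp(-9*c/2)/18


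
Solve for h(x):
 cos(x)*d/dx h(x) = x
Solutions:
 h(x) = C1 + Integral(x/cos(x), x)


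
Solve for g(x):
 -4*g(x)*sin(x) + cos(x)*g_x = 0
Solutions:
 g(x) = C1/cos(x)^4


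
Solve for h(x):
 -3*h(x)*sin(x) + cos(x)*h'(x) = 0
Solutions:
 h(x) = C1/cos(x)^3


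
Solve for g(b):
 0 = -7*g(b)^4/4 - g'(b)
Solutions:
 g(b) = 2^(2/3)*(1/(C1 + 21*b))^(1/3)
 g(b) = (-6^(2/3) - 3*2^(2/3)*3^(1/6)*I)*(1/(C1 + 7*b))^(1/3)/6
 g(b) = (-6^(2/3) + 3*2^(2/3)*3^(1/6)*I)*(1/(C1 + 7*b))^(1/3)/6


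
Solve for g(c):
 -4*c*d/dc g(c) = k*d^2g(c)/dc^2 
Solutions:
 g(c) = C1 + C2*sqrt(k)*erf(sqrt(2)*c*sqrt(1/k))


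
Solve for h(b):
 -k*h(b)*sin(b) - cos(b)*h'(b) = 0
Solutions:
 h(b) = C1*exp(k*log(cos(b)))


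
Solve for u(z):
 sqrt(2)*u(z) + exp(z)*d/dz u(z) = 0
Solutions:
 u(z) = C1*exp(sqrt(2)*exp(-z))


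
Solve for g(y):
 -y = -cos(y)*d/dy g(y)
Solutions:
 g(y) = C1 + Integral(y/cos(y), y)


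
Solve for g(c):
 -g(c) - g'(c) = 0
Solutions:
 g(c) = C1*exp(-c)


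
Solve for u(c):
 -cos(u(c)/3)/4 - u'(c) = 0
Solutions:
 c/4 - 3*log(sin(u(c)/3) - 1)/2 + 3*log(sin(u(c)/3) + 1)/2 = C1


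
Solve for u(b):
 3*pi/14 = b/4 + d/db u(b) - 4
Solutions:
 u(b) = C1 - b^2/8 + 3*pi*b/14 + 4*b


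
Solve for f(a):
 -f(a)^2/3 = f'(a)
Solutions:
 f(a) = 3/(C1 + a)


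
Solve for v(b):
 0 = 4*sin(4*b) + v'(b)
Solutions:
 v(b) = C1 + cos(4*b)


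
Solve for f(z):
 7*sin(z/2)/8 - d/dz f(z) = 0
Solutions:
 f(z) = C1 - 7*cos(z/2)/4


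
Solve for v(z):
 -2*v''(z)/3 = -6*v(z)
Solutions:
 v(z) = C1*exp(-3*z) + C2*exp(3*z)


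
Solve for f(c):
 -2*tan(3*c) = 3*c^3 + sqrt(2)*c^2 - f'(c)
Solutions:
 f(c) = C1 + 3*c^4/4 + sqrt(2)*c^3/3 - 2*log(cos(3*c))/3


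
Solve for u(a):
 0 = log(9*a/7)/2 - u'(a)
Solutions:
 u(a) = C1 + a*log(a)/2 - a*log(7)/2 - a/2 + a*log(3)


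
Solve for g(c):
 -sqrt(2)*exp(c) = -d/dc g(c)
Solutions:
 g(c) = C1 + sqrt(2)*exp(c)


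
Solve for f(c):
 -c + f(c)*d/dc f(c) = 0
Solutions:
 f(c) = -sqrt(C1 + c^2)
 f(c) = sqrt(C1 + c^2)


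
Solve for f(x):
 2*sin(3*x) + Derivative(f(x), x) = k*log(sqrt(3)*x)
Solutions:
 f(x) = C1 + k*x*(log(x) - 1) + k*x*log(3)/2 + 2*cos(3*x)/3


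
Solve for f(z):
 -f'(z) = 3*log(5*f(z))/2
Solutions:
 2*Integral(1/(log(_y) + log(5)), (_y, f(z)))/3 = C1 - z


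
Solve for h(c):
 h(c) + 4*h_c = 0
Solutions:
 h(c) = C1*exp(-c/4)


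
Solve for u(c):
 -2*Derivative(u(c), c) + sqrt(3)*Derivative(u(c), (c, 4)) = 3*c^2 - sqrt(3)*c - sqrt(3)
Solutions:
 u(c) = C1 + C4*exp(2^(1/3)*3^(5/6)*c/3) - c^3/2 + sqrt(3)*c^2/4 + sqrt(3)*c/2 + (C2*sin(6^(1/3)*c/2) + C3*cos(6^(1/3)*c/2))*exp(-2^(1/3)*3^(5/6)*c/6)


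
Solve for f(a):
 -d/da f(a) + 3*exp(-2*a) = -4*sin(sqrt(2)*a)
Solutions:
 f(a) = C1 - 2*sqrt(2)*cos(sqrt(2)*a) - 3*exp(-2*a)/2


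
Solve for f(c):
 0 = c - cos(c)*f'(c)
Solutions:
 f(c) = C1 + Integral(c/cos(c), c)


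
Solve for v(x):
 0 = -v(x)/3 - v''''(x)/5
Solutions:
 v(x) = (C1*sin(sqrt(2)*3^(3/4)*5^(1/4)*x/6) + C2*cos(sqrt(2)*3^(3/4)*5^(1/4)*x/6))*exp(-sqrt(2)*3^(3/4)*5^(1/4)*x/6) + (C3*sin(sqrt(2)*3^(3/4)*5^(1/4)*x/6) + C4*cos(sqrt(2)*3^(3/4)*5^(1/4)*x/6))*exp(sqrt(2)*3^(3/4)*5^(1/4)*x/6)


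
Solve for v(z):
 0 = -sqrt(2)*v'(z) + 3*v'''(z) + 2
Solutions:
 v(z) = C1 + C2*exp(-2^(1/4)*sqrt(3)*z/3) + C3*exp(2^(1/4)*sqrt(3)*z/3) + sqrt(2)*z


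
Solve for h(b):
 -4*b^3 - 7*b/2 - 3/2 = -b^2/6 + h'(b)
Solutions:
 h(b) = C1 - b^4 + b^3/18 - 7*b^2/4 - 3*b/2


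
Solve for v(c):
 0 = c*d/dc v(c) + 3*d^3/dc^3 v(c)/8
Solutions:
 v(c) = C1 + Integral(C2*airyai(-2*3^(2/3)*c/3) + C3*airybi(-2*3^(2/3)*c/3), c)


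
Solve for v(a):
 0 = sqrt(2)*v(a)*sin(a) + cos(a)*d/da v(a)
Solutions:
 v(a) = C1*cos(a)^(sqrt(2))


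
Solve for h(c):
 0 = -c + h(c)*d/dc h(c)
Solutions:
 h(c) = -sqrt(C1 + c^2)
 h(c) = sqrt(C1 + c^2)


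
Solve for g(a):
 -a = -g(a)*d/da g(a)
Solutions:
 g(a) = -sqrt(C1 + a^2)
 g(a) = sqrt(C1 + a^2)


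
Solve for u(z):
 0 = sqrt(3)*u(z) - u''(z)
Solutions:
 u(z) = C1*exp(-3^(1/4)*z) + C2*exp(3^(1/4)*z)


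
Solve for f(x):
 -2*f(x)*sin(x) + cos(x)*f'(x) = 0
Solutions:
 f(x) = C1/cos(x)^2


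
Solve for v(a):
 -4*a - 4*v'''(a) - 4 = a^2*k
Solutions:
 v(a) = C1 + C2*a + C3*a^2 - a^5*k/240 - a^4/24 - a^3/6


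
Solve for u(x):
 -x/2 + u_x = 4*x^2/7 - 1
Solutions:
 u(x) = C1 + 4*x^3/21 + x^2/4 - x


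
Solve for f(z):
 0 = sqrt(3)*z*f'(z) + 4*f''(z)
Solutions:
 f(z) = C1 + C2*erf(sqrt(2)*3^(1/4)*z/4)


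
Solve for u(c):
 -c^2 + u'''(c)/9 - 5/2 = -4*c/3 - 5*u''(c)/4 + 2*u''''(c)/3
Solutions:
 u(c) = C1 + C2*c + C3*exp(c*(1 - sqrt(271))/12) + C4*exp(c*(1 + sqrt(271))/12) + c^4/15 - 136*c^3/675 + 14989*c^2/10125


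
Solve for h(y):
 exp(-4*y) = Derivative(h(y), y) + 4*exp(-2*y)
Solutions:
 h(y) = C1 + 2*exp(-2*y) - exp(-4*y)/4


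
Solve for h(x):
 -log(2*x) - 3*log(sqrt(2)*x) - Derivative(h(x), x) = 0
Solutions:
 h(x) = C1 - 4*x*log(x) - 5*x*log(2)/2 + 4*x


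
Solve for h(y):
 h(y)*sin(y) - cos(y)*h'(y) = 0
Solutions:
 h(y) = C1/cos(y)


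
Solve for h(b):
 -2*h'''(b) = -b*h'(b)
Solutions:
 h(b) = C1 + Integral(C2*airyai(2^(2/3)*b/2) + C3*airybi(2^(2/3)*b/2), b)


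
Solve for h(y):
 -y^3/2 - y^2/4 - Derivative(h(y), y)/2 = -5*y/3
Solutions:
 h(y) = C1 - y^4/4 - y^3/6 + 5*y^2/3


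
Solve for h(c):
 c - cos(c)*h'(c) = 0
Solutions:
 h(c) = C1 + Integral(c/cos(c), c)


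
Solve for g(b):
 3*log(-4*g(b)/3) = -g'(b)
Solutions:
 Integral(1/(log(-_y) - log(3) + 2*log(2)), (_y, g(b)))/3 = C1 - b


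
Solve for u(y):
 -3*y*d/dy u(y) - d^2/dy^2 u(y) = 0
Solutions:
 u(y) = C1 + C2*erf(sqrt(6)*y/2)


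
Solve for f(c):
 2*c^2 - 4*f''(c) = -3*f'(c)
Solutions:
 f(c) = C1 + C2*exp(3*c/4) - 2*c^3/9 - 8*c^2/9 - 64*c/27


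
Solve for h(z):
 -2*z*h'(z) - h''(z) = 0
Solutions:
 h(z) = C1 + C2*erf(z)


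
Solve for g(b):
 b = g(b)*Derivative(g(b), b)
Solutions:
 g(b) = -sqrt(C1 + b^2)
 g(b) = sqrt(C1 + b^2)


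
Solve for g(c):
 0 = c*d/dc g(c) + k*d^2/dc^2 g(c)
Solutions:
 g(c) = C1 + C2*sqrt(k)*erf(sqrt(2)*c*sqrt(1/k)/2)


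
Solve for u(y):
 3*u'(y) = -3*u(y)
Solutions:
 u(y) = C1*exp(-y)


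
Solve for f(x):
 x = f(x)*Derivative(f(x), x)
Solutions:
 f(x) = -sqrt(C1 + x^2)
 f(x) = sqrt(C1 + x^2)


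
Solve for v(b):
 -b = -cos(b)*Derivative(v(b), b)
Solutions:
 v(b) = C1 + Integral(b/cos(b), b)


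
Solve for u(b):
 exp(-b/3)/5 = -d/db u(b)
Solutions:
 u(b) = C1 + 3*exp(-b/3)/5


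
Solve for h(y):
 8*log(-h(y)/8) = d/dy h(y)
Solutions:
 -Integral(1/(log(-_y) - 3*log(2)), (_y, h(y)))/8 = C1 - y


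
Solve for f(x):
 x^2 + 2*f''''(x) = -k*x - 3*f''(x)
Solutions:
 f(x) = C1 + C2*x + C3*sin(sqrt(6)*x/2) + C4*cos(sqrt(6)*x/2) - k*x^3/18 - x^4/36 + 2*x^2/9


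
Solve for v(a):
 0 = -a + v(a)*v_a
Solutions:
 v(a) = -sqrt(C1 + a^2)
 v(a) = sqrt(C1 + a^2)


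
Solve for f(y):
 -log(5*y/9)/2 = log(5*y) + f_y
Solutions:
 f(y) = C1 - 3*y*log(y)/2 - 3*y*log(5)/2 + y*log(3) + 3*y/2


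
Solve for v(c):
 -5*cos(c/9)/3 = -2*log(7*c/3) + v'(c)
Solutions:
 v(c) = C1 + 2*c*log(c) - 2*c*log(3) - 2*c + 2*c*log(7) - 15*sin(c/9)


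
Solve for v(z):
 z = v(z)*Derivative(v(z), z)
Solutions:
 v(z) = -sqrt(C1 + z^2)
 v(z) = sqrt(C1 + z^2)


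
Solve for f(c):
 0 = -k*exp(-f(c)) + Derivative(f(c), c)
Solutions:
 f(c) = log(C1 + c*k)


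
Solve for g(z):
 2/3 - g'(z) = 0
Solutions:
 g(z) = C1 + 2*z/3


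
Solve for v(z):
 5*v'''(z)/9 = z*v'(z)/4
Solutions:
 v(z) = C1 + Integral(C2*airyai(3^(2/3)*50^(1/3)*z/10) + C3*airybi(3^(2/3)*50^(1/3)*z/10), z)


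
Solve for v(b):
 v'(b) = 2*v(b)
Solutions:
 v(b) = C1*exp(2*b)


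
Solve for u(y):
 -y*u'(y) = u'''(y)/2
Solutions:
 u(y) = C1 + Integral(C2*airyai(-2^(1/3)*y) + C3*airybi(-2^(1/3)*y), y)


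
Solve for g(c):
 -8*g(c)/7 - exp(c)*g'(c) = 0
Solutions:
 g(c) = C1*exp(8*exp(-c)/7)


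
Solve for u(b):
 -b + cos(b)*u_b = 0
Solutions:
 u(b) = C1 + Integral(b/cos(b), b)


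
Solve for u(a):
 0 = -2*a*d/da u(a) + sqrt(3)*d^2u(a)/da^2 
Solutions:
 u(a) = C1 + C2*erfi(3^(3/4)*a/3)


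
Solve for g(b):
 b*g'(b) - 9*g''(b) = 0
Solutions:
 g(b) = C1 + C2*erfi(sqrt(2)*b/6)


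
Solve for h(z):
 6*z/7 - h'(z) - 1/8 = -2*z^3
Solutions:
 h(z) = C1 + z^4/2 + 3*z^2/7 - z/8


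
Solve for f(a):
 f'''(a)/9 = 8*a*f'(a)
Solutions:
 f(a) = C1 + Integral(C2*airyai(2*3^(2/3)*a) + C3*airybi(2*3^(2/3)*a), a)


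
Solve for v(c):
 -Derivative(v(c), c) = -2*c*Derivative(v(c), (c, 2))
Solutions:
 v(c) = C1 + C2*c^(3/2)


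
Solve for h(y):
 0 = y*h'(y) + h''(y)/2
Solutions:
 h(y) = C1 + C2*erf(y)


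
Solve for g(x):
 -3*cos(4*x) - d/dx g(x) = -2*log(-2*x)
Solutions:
 g(x) = C1 + 2*x*log(-x) - 2*x + 2*x*log(2) - 3*sin(4*x)/4


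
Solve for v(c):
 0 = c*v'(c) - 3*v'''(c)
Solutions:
 v(c) = C1 + Integral(C2*airyai(3^(2/3)*c/3) + C3*airybi(3^(2/3)*c/3), c)


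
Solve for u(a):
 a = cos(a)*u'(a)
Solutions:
 u(a) = C1 + Integral(a/cos(a), a)


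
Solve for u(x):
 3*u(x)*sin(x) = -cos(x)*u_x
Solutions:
 u(x) = C1*cos(x)^3


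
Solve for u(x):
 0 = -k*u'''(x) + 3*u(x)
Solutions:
 u(x) = C1*exp(3^(1/3)*x*(1/k)^(1/3)) + C2*exp(x*(-3^(1/3) + 3^(5/6)*I)*(1/k)^(1/3)/2) + C3*exp(-x*(3^(1/3) + 3^(5/6)*I)*(1/k)^(1/3)/2)


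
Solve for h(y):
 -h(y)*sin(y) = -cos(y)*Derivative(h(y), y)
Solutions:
 h(y) = C1/cos(y)


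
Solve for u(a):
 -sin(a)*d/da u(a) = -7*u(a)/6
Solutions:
 u(a) = C1*(cos(a) - 1)^(7/12)/(cos(a) + 1)^(7/12)


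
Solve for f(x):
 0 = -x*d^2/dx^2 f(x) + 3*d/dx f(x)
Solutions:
 f(x) = C1 + C2*x^4


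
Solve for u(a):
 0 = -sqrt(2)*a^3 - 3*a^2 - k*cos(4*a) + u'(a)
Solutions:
 u(a) = C1 + sqrt(2)*a^4/4 + a^3 + k*sin(4*a)/4


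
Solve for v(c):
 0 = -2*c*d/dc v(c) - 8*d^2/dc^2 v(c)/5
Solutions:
 v(c) = C1 + C2*erf(sqrt(10)*c/4)


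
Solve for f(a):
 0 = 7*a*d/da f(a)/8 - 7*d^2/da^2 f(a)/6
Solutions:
 f(a) = C1 + C2*erfi(sqrt(6)*a/4)


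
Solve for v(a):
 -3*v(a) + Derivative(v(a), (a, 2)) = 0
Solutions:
 v(a) = C1*exp(-sqrt(3)*a) + C2*exp(sqrt(3)*a)


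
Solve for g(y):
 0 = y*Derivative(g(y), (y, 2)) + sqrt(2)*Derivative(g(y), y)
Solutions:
 g(y) = C1 + C2*y^(1 - sqrt(2))


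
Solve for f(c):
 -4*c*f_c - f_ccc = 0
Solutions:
 f(c) = C1 + Integral(C2*airyai(-2^(2/3)*c) + C3*airybi(-2^(2/3)*c), c)


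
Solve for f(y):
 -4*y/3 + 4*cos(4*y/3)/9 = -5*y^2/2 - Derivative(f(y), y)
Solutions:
 f(y) = C1 - 5*y^3/6 + 2*y^2/3 - sin(4*y/3)/3


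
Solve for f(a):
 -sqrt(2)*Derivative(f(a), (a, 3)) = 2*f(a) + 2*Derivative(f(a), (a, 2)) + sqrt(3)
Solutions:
 f(a) = C1*exp(a*(-4*sqrt(2) + 4*2^(1/3)/(3*sqrt(210) + 31*sqrt(2))^(1/3) + 2^(2/3)*(3*sqrt(210) + 31*sqrt(2))^(1/3))/12)*sin(2^(1/3)*sqrt(3)*a*(-2^(1/3)*(3*sqrt(210) + 31*sqrt(2))^(1/3) + 4/(3*sqrt(210) + 31*sqrt(2))^(1/3))/12) + C2*exp(a*(-4*sqrt(2) + 4*2^(1/3)/(3*sqrt(210) + 31*sqrt(2))^(1/3) + 2^(2/3)*(3*sqrt(210) + 31*sqrt(2))^(1/3))/12)*cos(2^(1/3)*sqrt(3)*a*(-2^(1/3)*(3*sqrt(210) + 31*sqrt(2))^(1/3) + 4/(3*sqrt(210) + 31*sqrt(2))^(1/3))/12) + C3*exp(-a*(4*2^(1/3)/(3*sqrt(210) + 31*sqrt(2))^(1/3) + 2*sqrt(2) + 2^(2/3)*(3*sqrt(210) + 31*sqrt(2))^(1/3))/6) - sqrt(3)/2


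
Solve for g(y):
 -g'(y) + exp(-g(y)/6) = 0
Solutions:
 g(y) = 6*log(C1 + y/6)


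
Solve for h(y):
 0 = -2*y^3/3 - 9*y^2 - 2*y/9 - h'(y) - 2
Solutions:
 h(y) = C1 - y^4/6 - 3*y^3 - y^2/9 - 2*y


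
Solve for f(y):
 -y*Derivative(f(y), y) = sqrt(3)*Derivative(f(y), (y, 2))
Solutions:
 f(y) = C1 + C2*erf(sqrt(2)*3^(3/4)*y/6)


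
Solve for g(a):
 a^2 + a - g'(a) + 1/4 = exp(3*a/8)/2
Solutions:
 g(a) = C1 + a^3/3 + a^2/2 + a/4 - 4*exp(3*a/8)/3


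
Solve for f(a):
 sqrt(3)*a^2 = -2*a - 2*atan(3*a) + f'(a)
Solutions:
 f(a) = C1 + sqrt(3)*a^3/3 + a^2 + 2*a*atan(3*a) - log(9*a^2 + 1)/3


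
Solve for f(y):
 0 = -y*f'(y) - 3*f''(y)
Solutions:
 f(y) = C1 + C2*erf(sqrt(6)*y/6)


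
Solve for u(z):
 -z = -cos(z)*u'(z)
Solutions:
 u(z) = C1 + Integral(z/cos(z), z)


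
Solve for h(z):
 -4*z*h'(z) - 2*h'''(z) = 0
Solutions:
 h(z) = C1 + Integral(C2*airyai(-2^(1/3)*z) + C3*airybi(-2^(1/3)*z), z)


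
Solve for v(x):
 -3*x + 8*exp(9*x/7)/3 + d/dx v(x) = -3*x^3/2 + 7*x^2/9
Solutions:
 v(x) = C1 - 3*x^4/8 + 7*x^3/27 + 3*x^2/2 - 56*exp(9*x/7)/27


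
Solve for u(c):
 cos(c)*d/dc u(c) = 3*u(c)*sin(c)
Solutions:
 u(c) = C1/cos(c)^3


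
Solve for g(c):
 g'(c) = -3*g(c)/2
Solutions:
 g(c) = C1*exp(-3*c/2)


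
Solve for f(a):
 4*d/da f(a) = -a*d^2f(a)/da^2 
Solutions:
 f(a) = C1 + C2/a^3


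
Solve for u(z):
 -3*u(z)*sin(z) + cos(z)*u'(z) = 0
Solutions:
 u(z) = C1/cos(z)^3


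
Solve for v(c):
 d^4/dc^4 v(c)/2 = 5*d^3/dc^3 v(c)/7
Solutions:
 v(c) = C1 + C2*c + C3*c^2 + C4*exp(10*c/7)


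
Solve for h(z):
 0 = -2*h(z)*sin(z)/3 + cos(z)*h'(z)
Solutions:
 h(z) = C1/cos(z)^(2/3)


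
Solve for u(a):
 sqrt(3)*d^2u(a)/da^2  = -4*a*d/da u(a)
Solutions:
 u(a) = C1 + C2*erf(sqrt(2)*3^(3/4)*a/3)


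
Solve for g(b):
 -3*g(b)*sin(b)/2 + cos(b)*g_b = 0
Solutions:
 g(b) = C1/cos(b)^(3/2)


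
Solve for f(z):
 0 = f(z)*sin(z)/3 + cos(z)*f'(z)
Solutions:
 f(z) = C1*cos(z)^(1/3)


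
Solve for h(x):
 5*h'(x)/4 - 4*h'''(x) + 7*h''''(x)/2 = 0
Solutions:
 h(x) = C1 + C2*exp(x*(128*2^(2/3)/(21*sqrt(37785) + 4567)^(1/3) + 2^(1/3)*(21*sqrt(37785) + 4567)^(1/3) + 32)/84)*sin(2^(1/3)*sqrt(3)*x*(-(21*sqrt(37785) + 4567)^(1/3) + 128*2^(1/3)/(21*sqrt(37785) + 4567)^(1/3))/84) + C3*exp(x*(128*2^(2/3)/(21*sqrt(37785) + 4567)^(1/3) + 2^(1/3)*(21*sqrt(37785) + 4567)^(1/3) + 32)/84)*cos(2^(1/3)*sqrt(3)*x*(-(21*sqrt(37785) + 4567)^(1/3) + 128*2^(1/3)/(21*sqrt(37785) + 4567)^(1/3))/84) + C4*exp(x*(-2^(1/3)*(21*sqrt(37785) + 4567)^(1/3) - 128*2^(2/3)/(21*sqrt(37785) + 4567)^(1/3) + 16)/42)


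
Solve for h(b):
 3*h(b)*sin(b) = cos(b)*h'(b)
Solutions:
 h(b) = C1/cos(b)^3


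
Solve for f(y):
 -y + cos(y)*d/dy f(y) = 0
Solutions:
 f(y) = C1 + Integral(y/cos(y), y)


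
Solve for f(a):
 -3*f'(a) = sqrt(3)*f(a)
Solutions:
 f(a) = C1*exp(-sqrt(3)*a/3)


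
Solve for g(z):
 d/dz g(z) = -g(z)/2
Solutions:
 g(z) = C1*exp(-z/2)


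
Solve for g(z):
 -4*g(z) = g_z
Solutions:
 g(z) = C1*exp(-4*z)


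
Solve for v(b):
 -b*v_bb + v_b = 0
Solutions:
 v(b) = C1 + C2*b^2


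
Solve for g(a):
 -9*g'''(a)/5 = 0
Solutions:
 g(a) = C1 + C2*a + C3*a^2


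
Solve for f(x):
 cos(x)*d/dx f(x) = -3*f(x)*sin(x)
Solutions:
 f(x) = C1*cos(x)^3


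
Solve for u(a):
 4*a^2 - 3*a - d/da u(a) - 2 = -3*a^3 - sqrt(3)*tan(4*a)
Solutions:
 u(a) = C1 + 3*a^4/4 + 4*a^3/3 - 3*a^2/2 - 2*a - sqrt(3)*log(cos(4*a))/4


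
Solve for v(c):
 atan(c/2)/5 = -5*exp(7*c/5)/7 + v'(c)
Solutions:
 v(c) = C1 + c*atan(c/2)/5 + 25*exp(7*c/5)/49 - log(c^2 + 4)/5


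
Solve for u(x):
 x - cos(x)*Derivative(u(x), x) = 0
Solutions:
 u(x) = C1 + Integral(x/cos(x), x)


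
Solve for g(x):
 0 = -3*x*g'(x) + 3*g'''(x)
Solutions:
 g(x) = C1 + Integral(C2*airyai(x) + C3*airybi(x), x)


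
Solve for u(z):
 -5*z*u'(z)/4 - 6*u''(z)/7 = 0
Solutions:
 u(z) = C1 + C2*erf(sqrt(105)*z/12)


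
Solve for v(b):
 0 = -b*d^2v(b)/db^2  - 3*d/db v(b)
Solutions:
 v(b) = C1 + C2/b^2
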